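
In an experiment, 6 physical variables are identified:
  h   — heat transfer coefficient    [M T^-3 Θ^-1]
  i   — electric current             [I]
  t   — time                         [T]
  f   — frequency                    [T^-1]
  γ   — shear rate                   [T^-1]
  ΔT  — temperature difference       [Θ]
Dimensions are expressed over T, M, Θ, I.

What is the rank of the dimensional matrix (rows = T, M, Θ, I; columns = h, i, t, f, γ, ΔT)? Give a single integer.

Dimensional matrix (T×M×Θ×I by h×i×t×f×γ×ΔT):
  T: [-3  0  1 -1 -1  0]
  M: [ 1  0  0  0  0  0]
  Θ: [-1  0  0  0  0  1]
  I: [ 0  1  0  0  0  0]
Echelon form has 4 nonzero rows (pivots: h,i,t,ΔT)

4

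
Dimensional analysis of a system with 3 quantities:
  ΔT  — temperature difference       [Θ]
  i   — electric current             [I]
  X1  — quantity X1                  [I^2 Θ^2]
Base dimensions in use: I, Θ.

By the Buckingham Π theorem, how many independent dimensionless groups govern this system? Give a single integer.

1

Write exponents as rows I,Θ / cols ΔT,i,X1:
  I: [ 0  1  2]
  Θ: [ 1  0  2]
RREF → pivots at {ΔT,i} ⇒ r = 2
Π count = n − r = 3 − 2 = 1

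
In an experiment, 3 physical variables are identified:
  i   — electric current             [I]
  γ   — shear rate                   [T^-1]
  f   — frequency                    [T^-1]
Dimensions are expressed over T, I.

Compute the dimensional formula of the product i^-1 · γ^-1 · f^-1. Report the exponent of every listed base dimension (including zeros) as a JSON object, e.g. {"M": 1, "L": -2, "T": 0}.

{"T": 2, "I": -1}

Dimensional matrix (T×I by i×γ×f):
  T: [ 0 -1 -1]
  I: [ 1  0  0]
  [T]: (-1)·0+(-1)·-1+(-1)·-1 = 2
  [I]: (-1)·1+(-1)·0+(-1)·0 = -1
⇒ T^2 I^-1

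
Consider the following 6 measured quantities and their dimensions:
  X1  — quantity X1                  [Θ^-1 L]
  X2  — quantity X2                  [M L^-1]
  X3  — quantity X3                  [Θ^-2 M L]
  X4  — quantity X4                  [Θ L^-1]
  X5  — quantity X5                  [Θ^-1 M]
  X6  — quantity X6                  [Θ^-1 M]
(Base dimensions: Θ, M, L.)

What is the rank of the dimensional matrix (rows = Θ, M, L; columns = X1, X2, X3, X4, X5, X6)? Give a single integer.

Exponent matrix [Θ,M,L] × [X1,X2,X3,X4,X5,X6]:
  Θ: [-1  0 -2  1 -1 -1]
  M: [ 0  1  1  0  1  1]
  L: [ 1 -1  1 -1  0  0]
Row reduction gives pivot columns X1,X2; rank = 2

2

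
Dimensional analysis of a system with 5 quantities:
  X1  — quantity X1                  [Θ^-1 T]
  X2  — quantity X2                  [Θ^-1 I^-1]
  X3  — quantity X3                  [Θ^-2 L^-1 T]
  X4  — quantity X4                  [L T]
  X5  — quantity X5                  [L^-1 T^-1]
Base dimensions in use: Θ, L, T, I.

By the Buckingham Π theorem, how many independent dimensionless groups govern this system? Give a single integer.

2

Dimensional matrix (Θ×L×T×I by X1×X2×X3×X4×X5):
  Θ: [-1 -1 -2  0  0]
  L: [ 0  0 -1  1 -1]
  T: [ 1  0  1  1 -1]
  I: [ 0 -1  0  0  0]
Row reduction gives pivot columns X1,X2,X3; rank = 3
n=5, r=3 ⇒ 2 dimensionless groups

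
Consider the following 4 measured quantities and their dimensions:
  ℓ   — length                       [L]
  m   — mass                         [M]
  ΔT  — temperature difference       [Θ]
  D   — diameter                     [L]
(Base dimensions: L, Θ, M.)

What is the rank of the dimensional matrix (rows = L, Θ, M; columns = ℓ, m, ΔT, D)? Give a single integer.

Exponent matrix [L,Θ,M] × [ℓ,m,ΔT,D]:
  L: [ 1  0  0  1]
  Θ: [ 0  0  1  0]
  M: [ 0  1  0  0]
Echelon form has 3 nonzero rows (pivots: ℓ,m,ΔT)

3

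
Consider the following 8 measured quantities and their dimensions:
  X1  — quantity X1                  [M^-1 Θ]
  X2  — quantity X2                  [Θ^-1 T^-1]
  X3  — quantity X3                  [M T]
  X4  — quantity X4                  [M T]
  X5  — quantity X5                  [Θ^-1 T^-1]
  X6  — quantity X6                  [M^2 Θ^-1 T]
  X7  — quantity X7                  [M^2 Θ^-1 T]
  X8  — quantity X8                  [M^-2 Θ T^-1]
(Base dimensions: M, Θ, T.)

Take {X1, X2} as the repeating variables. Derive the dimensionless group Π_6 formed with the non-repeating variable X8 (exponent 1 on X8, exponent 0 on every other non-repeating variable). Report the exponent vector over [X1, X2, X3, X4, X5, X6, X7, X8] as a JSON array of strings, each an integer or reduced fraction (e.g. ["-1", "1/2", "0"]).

Exponent matrix [M,Θ,T] × [X1,X2,X3,X4,X5,X6,X7,X8]:
  M: [-1  0  1  1  0  2  2 -2]
  Θ: [ 1 -1  0  0 -1 -1 -1  1]
  T: [ 0 -1  1  1 -1  1  1 -1]
RREF → pivots at {X1,X2} ⇒ r = 2
Repeat: X1,X2; free: X3,X4,X5,X6,X7,X8
RREF:
  r0: [   1    0   -1   -1    0   -2   -2    2]
  r1: [   0    1   -1   -1    1   -1   -1    1]
  r2: [   0    0    0    0    0    0    0    0]
Fix exponent of X8 at 1, X3 at 0, X4 at 0, X5 at 0, X6 at 0, X7 at 0; solve each RREF row for its pivot's exponent:
  r0: exp(X1) + (2)·1 = 0 ⇒ exp(X1) = -2
  r1: exp(X2) + (1)·1 = 0 ⇒ exp(X2) = -1
Π_6 = X1^-2 · X2^-1 · X8

["-2", "-1", "0", "0", "0", "0", "0", "1"]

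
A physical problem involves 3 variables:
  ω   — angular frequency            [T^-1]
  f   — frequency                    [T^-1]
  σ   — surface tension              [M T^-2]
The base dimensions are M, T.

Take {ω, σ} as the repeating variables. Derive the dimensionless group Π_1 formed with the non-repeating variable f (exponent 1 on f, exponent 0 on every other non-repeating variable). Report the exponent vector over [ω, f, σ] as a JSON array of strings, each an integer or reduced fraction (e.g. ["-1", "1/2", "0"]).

Exponent matrix [M,T] × [ω,f,σ]:
  M: [ 0  0  1]
  T: [-1 -1 -2]
RREF → pivots at {ω,σ} ⇒ r = 2
Pivot set = {ω,σ}, free = {f}
RREF:
  r0: [   1    1    0]
  r1: [   0    0    1]
Fix exponent of f at 1; solve each RREF row for its pivot's exponent:
  r0: exp(ω) + (1)·1 = 0 ⇒ exp(ω) = -1
  r1: exp(σ) + (0)·1 = 0 ⇒ exp(σ) = 0
Π_1 = ω^-1 · f

["-1", "1", "0"]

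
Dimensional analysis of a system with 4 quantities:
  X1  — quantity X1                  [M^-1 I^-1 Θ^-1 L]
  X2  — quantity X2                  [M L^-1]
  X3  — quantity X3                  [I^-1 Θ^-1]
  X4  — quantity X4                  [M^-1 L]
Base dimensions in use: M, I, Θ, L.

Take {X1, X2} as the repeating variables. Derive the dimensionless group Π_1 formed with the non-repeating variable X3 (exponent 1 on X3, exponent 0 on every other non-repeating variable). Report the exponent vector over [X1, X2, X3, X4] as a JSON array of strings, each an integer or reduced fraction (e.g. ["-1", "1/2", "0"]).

Exponent matrix [M,I,Θ,L] × [X1,X2,X3,X4]:
  M: [-1  1  0 -1]
  I: [-1  0 -1  0]
  Θ: [-1  0 -1  0]
  L: [ 1 -1  0  1]
Echelon form has 2 nonzero rows (pivots: X1,X2)
Pivot set = {X1,X2}, free = {X3,X4}
RREF:
  r0: [   1    0    1    0]
  r1: [   0    1    1   -1]
  r2: [   0    0    0    0]
  r3: [   0    0    0    0]
Fix exponent of X3 at 1, X4 at 0; solve each RREF row for its pivot's exponent:
  r0: exp(X1) + (1)·1 = 0 ⇒ exp(X1) = -1
  r1: exp(X2) + (1)·1 = 0 ⇒ exp(X2) = -1
Π_1 = X1^-1 · X2^-1 · X3

["-1", "-1", "1", "0"]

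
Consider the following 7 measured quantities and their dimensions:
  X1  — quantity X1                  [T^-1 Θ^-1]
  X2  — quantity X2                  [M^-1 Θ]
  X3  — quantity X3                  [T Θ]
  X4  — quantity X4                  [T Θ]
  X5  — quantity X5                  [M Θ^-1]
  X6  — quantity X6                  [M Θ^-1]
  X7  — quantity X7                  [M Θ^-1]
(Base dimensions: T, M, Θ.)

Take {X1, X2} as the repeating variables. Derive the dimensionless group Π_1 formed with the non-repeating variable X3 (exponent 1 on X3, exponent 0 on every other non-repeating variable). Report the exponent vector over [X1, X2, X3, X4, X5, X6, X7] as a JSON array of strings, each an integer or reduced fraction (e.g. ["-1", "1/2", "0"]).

["1", "0", "1", "0", "0", "0", "0"]

Exponent matrix [T,M,Θ] × [X1,X2,X3,X4,X5,X6,X7]:
  T: [-1  0  1  1  0  0  0]
  M: [ 0 -1  0  0  1  1  1]
  Θ: [-1  1  1  1 -1 -1 -1]
Echelon form has 2 nonzero rows (pivots: X1,X2)
Repeat: X1,X2; free: X3,X4,X5,X6,X7
RREF:
  r0: [   1    0   -1   -1    0    0    0]
  r1: [   0    1    0    0   -1   -1   -1]
  r2: [   0    0    0    0    0    0    0]
Fix exponent of X3 at 1, X4 at 0, X5 at 0, X6 at 0, X7 at 0; solve each RREF row for its pivot's exponent:
  r0: exp(X1) + (-1)·1 = 0 ⇒ exp(X1) = 1
  r1: exp(X2) + (0)·1 = 0 ⇒ exp(X2) = 0
Π_1 = X1 · X3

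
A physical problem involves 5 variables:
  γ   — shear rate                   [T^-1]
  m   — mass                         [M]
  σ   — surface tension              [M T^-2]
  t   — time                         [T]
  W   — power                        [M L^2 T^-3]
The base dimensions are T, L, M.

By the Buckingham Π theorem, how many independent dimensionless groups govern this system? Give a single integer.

2

Exponent matrix [T,L,M] × [γ,m,σ,t,W]:
  T: [-1  0 -2  1 -3]
  L: [ 0  0  0  0  2]
  M: [ 0  1  1  0  1]
RREF → pivots at {γ,m,W} ⇒ r = 3
5 vars − rank 3 = 2 Π groups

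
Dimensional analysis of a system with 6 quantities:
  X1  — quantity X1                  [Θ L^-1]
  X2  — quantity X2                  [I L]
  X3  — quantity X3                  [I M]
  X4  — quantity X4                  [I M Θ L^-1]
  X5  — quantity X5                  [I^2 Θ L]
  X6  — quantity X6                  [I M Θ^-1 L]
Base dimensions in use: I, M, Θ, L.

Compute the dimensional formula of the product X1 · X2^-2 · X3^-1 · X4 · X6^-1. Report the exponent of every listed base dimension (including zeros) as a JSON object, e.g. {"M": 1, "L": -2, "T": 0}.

{"I": -3, "M": -1, "Θ": 3, "L": -5}

Dimensional matrix (I×M×Θ×L by X1×X2×X3×X4×X5×X6):
  I: [ 0  1  1  1  2  1]
  M: [ 0  0  1  1  0  1]
  Θ: [ 1  0  0  1  1 -1]
  L: [-1  1  0 -1  1  1]
  [I]: (1)·0+(-2)·1+(-1)·1+(1)·1+(-1)·1 = -3
  [M]: (1)·0+(-2)·0+(-1)·1+(1)·1+(-1)·1 = -1
  [Θ]: (1)·1+(-2)·0+(-1)·0+(1)·1+(-1)·-1 = 3
  [L]: (1)·-1+(-2)·1+(-1)·0+(1)·-1+(-1)·1 = -5
⇒ I^-3 M^-1 Θ^3 L^-5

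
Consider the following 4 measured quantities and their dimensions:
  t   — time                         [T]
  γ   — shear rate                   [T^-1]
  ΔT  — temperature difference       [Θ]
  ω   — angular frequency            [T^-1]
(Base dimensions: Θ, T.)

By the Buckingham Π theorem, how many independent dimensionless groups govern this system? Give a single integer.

Write exponents as rows Θ,T / cols t,γ,ΔT,ω:
  Θ: [ 0  0  1  0]
  T: [ 1 -1  0 -1]
Row reduction gives pivot columns t,ΔT; rank = 2
n=4, r=2 ⇒ 2 dimensionless groups

2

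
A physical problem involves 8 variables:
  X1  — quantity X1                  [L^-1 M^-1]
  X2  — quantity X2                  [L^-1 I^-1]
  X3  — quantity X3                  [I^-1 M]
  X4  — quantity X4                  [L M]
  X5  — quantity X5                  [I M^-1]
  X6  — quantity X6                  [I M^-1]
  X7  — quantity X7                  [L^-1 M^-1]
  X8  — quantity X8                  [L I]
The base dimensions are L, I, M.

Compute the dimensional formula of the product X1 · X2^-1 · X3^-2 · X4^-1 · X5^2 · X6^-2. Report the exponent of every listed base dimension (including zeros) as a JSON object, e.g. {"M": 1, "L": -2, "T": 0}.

{"L": -1, "I": 3, "M": -4}

Dimensional matrix (L×I×M by X1×X2×X3×X4×X5×X6×X7×X8):
  L: [-1 -1  0  1  0  0 -1  1]
  I: [ 0 -1 -1  0  1  1  0  1]
  M: [-1  0  1  1 -1 -1 -1  0]
  [L]: (1)·-1+(-1)·-1+(-2)·0+(-1)·1+(2)·0+(-2)·0 = -1
  [I]: (1)·0+(-1)·-1+(-2)·-1+(-1)·0+(2)·1+(-2)·1 = 3
  [M]: (1)·-1+(-1)·0+(-2)·1+(-1)·1+(2)·-1+(-2)·-1 = -4
⇒ L^-1 I^3 M^-4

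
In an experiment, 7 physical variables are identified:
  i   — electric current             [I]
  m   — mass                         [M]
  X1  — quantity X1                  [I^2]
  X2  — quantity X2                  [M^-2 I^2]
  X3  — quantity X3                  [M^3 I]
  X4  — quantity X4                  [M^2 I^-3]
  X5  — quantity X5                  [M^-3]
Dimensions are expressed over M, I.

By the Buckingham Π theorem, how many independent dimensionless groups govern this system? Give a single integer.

Exponent matrix [M,I] × [i,m,X1,X2,X3,X4,X5]:
  M: [ 0  1  0 -2  3  2 -3]
  I: [ 1  0  2  2  1 -3  0]
Echelon form has 2 nonzero rows (pivots: i,m)
Π count = n − r = 7 − 2 = 5

5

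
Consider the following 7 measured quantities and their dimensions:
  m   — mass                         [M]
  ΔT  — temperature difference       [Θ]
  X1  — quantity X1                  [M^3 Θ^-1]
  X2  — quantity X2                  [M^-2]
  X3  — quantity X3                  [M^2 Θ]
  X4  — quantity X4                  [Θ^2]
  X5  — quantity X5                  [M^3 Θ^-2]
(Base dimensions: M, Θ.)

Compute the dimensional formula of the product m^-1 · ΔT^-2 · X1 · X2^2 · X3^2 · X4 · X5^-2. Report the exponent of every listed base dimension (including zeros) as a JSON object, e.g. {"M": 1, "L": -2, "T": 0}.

Write exponents as rows M,Θ / cols m,ΔT,X1,X2,X3,X4,X5:
  M: [ 1  0  3 -2  2  0  3]
  Θ: [ 0  1 -1  0  1  2 -2]
  [M]: (-1)·1+(-2)·0+(1)·3+(2)·-2+(2)·2+(1)·0+(-2)·3 = -4
  [Θ]: (-1)·0+(-2)·1+(1)·-1+(2)·0+(2)·1+(1)·2+(-2)·-2 = 5
⇒ M^-4 Θ^5

{"M": -4, "Θ": 5}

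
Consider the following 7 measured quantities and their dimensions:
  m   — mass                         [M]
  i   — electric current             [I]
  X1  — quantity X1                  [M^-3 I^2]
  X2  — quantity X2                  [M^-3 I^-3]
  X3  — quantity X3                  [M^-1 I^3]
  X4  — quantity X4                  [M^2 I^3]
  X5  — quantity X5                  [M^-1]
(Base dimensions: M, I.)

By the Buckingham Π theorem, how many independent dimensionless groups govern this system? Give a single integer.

5

Exponent matrix [M,I] × [m,i,X1,X2,X3,X4,X5]:
  M: [ 1  0 -3 -3 -1  2 -1]
  I: [ 0  1  2 -3  3  3  0]
Echelon form has 2 nonzero rows (pivots: m,i)
Π count = n − r = 7 − 2 = 5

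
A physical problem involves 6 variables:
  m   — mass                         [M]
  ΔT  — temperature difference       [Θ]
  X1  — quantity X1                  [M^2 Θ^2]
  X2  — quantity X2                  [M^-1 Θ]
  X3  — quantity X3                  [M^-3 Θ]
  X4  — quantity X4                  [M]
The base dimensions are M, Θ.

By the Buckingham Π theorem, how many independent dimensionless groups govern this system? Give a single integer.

Dimensional matrix (M×Θ by m×ΔT×X1×X2×X3×X4):
  M: [ 1  0  2 -1 -3  1]
  Θ: [ 0  1  2  1  1  0]
RREF → pivots at {m,ΔT} ⇒ r = 2
n=6, r=2 ⇒ 4 dimensionless groups

4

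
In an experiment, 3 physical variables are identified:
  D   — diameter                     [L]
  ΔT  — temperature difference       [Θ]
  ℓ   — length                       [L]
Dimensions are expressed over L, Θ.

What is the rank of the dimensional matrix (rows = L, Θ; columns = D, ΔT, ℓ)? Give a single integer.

2

Exponent matrix [L,Θ] × [D,ΔT,ℓ]:
  L: [ 1  0  1]
  Θ: [ 0  1  0]
Row reduction gives pivot columns D,ΔT; rank = 2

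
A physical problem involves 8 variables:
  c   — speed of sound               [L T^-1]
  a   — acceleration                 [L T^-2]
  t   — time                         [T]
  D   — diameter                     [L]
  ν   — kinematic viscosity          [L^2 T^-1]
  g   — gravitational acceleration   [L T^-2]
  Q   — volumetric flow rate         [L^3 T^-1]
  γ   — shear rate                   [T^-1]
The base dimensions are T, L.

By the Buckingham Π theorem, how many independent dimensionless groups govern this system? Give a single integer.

6

Write exponents as rows T,L / cols c,a,t,D,ν,g,Q,γ:
  T: [-1 -2  1  0 -1 -2 -1 -1]
  L: [ 1  1  0  1  2  1  3  0]
Echelon form has 2 nonzero rows (pivots: c,a)
n=8, r=2 ⇒ 6 dimensionless groups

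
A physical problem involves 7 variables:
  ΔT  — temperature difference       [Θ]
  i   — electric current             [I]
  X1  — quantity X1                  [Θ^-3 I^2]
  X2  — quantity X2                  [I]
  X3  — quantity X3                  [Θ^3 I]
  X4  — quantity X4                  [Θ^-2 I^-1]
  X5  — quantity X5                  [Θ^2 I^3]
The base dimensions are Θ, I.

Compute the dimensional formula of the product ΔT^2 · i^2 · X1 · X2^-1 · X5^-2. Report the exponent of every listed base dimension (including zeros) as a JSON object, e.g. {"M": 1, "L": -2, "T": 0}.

Dimensional matrix (Θ×I by ΔT×i×X1×X2×X3×X4×X5):
  Θ: [ 1  0 -3  0  3 -2  2]
  I: [ 0  1  2  1  1 -1  3]
  [Θ]: (2)·1+(2)·0+(1)·-3+(-1)·0+(-2)·2 = -5
  [I]: (2)·0+(2)·1+(1)·2+(-1)·1+(-2)·3 = -3
⇒ Θ^-5 I^-3

{"Θ": -5, "I": -3}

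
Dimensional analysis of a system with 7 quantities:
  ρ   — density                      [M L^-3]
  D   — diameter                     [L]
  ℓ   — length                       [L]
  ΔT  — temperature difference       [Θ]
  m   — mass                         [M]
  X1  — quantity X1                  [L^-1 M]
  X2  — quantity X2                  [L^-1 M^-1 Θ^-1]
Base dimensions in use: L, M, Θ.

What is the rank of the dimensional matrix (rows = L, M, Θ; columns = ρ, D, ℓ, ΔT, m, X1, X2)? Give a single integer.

Exponent matrix [L,M,Θ] × [ρ,D,ℓ,ΔT,m,X1,X2]:
  L: [-3  1  1  0  0 -1 -1]
  M: [ 1  0  0  0  1  1 -1]
  Θ: [ 0  0  0  1  0  0 -1]
RREF → pivots at {ρ,D,ΔT} ⇒ r = 3

3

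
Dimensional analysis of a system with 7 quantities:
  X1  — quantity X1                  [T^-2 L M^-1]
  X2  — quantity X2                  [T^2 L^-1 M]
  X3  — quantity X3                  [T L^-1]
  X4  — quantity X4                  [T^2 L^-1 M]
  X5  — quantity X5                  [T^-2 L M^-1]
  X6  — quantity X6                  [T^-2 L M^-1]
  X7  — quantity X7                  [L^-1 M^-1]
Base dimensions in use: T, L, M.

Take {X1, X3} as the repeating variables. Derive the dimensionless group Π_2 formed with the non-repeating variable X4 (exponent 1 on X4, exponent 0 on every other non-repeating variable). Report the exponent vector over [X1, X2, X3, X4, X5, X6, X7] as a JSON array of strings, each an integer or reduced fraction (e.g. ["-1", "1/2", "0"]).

["1", "0", "0", "1", "0", "0", "0"]

Write exponents as rows T,L,M / cols X1,X2,X3,X4,X5,X6,X7:
  T: [-2  2  1  2 -2 -2  0]
  L: [ 1 -1 -1 -1  1  1 -1]
  M: [-1  1  0  1 -1 -1 -1]
Row reduction gives pivot columns X1,X3; rank = 2
Pivot set = {X1,X3}, free = {X2,X4,X5,X6,X7}
RREF:
  r0: [   1   -1    0   -1    1    1    1]
  r1: [   0    0    1    0    0    0    2]
  r2: [   0    0    0    0    0    0    0]
Fix exponent of X4 at 1, X2 at 0, X5 at 0, X6 at 0, X7 at 0; solve each RREF row for its pivot's exponent:
  r0: exp(X1) + (-1)·1 = 0 ⇒ exp(X1) = 1
  r1: exp(X3) + (0)·1 = 0 ⇒ exp(X3) = 0
Π_2 = X1 · X4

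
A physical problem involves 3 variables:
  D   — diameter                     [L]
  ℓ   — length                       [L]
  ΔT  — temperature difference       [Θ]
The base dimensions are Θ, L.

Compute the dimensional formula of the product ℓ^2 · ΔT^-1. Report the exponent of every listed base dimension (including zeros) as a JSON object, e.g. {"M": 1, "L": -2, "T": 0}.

{"Θ": -1, "L": 2}

Dimensional matrix (Θ×L by D×ℓ×ΔT):
  Θ: [ 0  0  1]
  L: [ 1  1  0]
  [Θ]: (2)·0+(-1)·1 = -1
  [L]: (2)·1+(-1)·0 = 2
⇒ Θ^-1 L^2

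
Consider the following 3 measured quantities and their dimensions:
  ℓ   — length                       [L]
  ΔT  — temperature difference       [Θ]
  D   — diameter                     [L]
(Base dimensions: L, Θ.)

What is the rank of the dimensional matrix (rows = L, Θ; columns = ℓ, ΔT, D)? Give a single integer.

Exponent matrix [L,Θ] × [ℓ,ΔT,D]:
  L: [ 1  0  1]
  Θ: [ 0  1  0]
RREF → pivots at {ℓ,ΔT} ⇒ r = 2

2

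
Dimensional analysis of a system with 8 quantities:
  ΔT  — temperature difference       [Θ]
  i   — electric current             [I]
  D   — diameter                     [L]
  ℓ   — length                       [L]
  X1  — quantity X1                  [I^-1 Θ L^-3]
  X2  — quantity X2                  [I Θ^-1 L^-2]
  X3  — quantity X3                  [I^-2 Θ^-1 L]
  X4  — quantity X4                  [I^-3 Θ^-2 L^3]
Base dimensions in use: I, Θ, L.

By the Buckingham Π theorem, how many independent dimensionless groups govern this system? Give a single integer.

5

Dimensional matrix (I×Θ×L by ΔT×i×D×ℓ×X1×X2×X3×X4):
  I: [ 0  1  0  0 -1  1 -2 -3]
  Θ: [ 1  0  0  0  1 -1 -1 -2]
  L: [ 0  0  1  1 -3 -2  1  3]
Row reduction gives pivot columns ΔT,i,D; rank = 3
Π count = n − r = 8 − 3 = 5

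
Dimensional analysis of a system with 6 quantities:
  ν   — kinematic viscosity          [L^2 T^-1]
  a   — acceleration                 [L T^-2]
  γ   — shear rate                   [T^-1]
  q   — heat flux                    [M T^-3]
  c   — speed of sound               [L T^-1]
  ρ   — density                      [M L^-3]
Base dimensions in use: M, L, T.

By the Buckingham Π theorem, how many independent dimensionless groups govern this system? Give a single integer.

Exponent matrix [M,L,T] × [ν,a,γ,q,c,ρ]:
  M: [ 0  0  0  1  0  1]
  L: [ 2  1  0  0  1 -3]
  T: [-1 -2 -1 -3 -1  0]
Row reduction gives pivot columns ν,a,q; rank = 3
Π count = n − r = 6 − 3 = 3

3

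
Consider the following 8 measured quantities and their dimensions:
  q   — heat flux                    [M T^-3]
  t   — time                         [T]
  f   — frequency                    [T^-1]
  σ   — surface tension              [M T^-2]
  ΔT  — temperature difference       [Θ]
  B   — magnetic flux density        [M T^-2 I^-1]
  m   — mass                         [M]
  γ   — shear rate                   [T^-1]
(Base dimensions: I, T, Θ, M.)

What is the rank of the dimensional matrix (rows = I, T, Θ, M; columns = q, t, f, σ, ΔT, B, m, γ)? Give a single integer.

4

Write exponents as rows I,T,Θ,M / cols q,t,f,σ,ΔT,B,m,γ:
  I: [ 0  0  0  0  0 -1  0  0]
  T: [-3  1 -1 -2  0 -2  0 -1]
  Θ: [ 0  0  0  0  1  0  0  0]
  M: [ 1  0  0  1  0  1  1  0]
RREF → pivots at {q,t,ΔT,B} ⇒ r = 4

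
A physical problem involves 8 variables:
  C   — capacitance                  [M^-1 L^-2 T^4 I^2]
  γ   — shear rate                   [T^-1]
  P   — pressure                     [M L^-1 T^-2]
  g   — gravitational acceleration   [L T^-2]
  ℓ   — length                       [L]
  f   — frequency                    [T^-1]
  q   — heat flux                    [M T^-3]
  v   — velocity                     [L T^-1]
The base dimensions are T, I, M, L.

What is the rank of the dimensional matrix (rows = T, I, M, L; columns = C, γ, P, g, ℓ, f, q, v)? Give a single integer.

4

Write exponents as rows T,I,M,L / cols C,γ,P,g,ℓ,f,q,v:
  T: [ 4 -1 -2 -2  0 -1 -3 -1]
  I: [ 2  0  0  0  0  0  0  0]
  M: [-1  0  1  0  0  0  1  0]
  L: [-2  0 -1  1  1  0  0  1]
RREF → pivots at {C,γ,P,g} ⇒ r = 4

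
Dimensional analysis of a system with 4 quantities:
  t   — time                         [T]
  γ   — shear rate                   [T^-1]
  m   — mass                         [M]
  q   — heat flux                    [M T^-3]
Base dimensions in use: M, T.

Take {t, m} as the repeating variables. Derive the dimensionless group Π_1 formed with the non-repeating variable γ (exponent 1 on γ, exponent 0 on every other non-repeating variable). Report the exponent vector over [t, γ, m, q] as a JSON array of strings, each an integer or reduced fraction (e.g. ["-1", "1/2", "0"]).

["1", "1", "0", "0"]

Write exponents as rows M,T / cols t,γ,m,q:
  M: [ 0  0  1  1]
  T: [ 1 -1  0 -3]
Row reduction gives pivot columns t,m; rank = 2
Pivot set = {t,m}, free = {γ,q}
RREF:
  r0: [   1   -1    0   -3]
  r1: [   0    0    1    1]
Fix exponent of γ at 1, q at 0; solve each RREF row for its pivot's exponent:
  r0: exp(t) + (-1)·1 = 0 ⇒ exp(t) = 1
  r1: exp(m) + (0)·1 = 0 ⇒ exp(m) = 0
Π_1 = t · γ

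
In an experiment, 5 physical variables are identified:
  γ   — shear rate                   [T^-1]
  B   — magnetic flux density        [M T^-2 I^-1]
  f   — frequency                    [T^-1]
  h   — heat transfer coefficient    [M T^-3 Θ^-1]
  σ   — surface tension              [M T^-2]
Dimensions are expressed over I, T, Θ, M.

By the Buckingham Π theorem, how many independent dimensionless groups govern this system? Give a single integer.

1

Exponent matrix [I,T,Θ,M] × [γ,B,f,h,σ]:
  I: [ 0 -1  0  0  0]
  T: [-1 -2 -1 -3 -2]
  Θ: [ 0  0  0 -1  0]
  M: [ 0  1  0  1  1]
Row reduction gives pivot columns γ,B,h,σ; rank = 4
n=5, r=4 ⇒ 1 dimensionless group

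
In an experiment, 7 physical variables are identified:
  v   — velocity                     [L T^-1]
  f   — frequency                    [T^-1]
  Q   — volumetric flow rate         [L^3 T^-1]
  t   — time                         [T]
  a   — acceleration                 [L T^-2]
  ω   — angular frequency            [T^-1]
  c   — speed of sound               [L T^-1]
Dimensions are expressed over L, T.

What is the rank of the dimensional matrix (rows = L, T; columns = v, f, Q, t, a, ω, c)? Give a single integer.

Exponent matrix [L,T] × [v,f,Q,t,a,ω,c]:
  L: [ 1  0  3  0  1  0  1]
  T: [-1 -1 -1  1 -2 -1 -1]
Row reduction gives pivot columns v,f; rank = 2

2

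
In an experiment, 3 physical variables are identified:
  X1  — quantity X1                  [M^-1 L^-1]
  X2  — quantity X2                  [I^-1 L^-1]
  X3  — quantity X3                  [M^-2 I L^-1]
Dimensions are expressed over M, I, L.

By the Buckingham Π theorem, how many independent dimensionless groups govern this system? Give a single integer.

Exponent matrix [M,I,L] × [X1,X2,X3]:
  M: [-1  0 -2]
  I: [ 0 -1  1]
  L: [-1 -1 -1]
RREF → pivots at {X1,X2} ⇒ r = 2
n=3, r=2 ⇒ 1 dimensionless group

1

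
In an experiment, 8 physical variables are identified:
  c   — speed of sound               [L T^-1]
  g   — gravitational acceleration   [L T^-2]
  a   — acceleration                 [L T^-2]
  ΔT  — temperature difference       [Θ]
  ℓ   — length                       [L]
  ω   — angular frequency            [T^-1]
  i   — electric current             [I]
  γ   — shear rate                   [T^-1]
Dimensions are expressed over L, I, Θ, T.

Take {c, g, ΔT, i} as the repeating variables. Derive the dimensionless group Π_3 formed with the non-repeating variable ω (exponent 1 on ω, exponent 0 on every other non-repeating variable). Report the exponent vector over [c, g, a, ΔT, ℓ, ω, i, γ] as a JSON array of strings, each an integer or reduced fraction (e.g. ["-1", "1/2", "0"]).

Exponent matrix [L,I,Θ,T] × [c,g,a,ΔT,ℓ,ω,i,γ]:
  L: [ 1  1  1  0  1  0  0  0]
  I: [ 0  0  0  0  0  0  1  0]
  Θ: [ 0  0  0  1  0  0  0  0]
  T: [-1 -2 -2  0  0 -1  0 -1]
RREF → pivots at {c,g,ΔT,i} ⇒ r = 4
Pivot set = {c,g,ΔT,i}, free = {a,ℓ,ω,γ}
RREF:
  r0: [   1    0    0    0    2   -1    0   -1]
  r1: [   0    1    1    0   -1    1    0    1]
  r2: [   0    0    0    1    0    0    0    0]
  r3: [   0    0    0    0    0    0    1    0]
Fix exponent of ω at 1, a at 0, ℓ at 0, γ at 0; solve each RREF row for its pivot's exponent:
  r0: exp(c) + (-1)·1 = 0 ⇒ exp(c) = 1
  r1: exp(g) + (1)·1 = 0 ⇒ exp(g) = -1
  r2: exp(ΔT) + (0)·1 = 0 ⇒ exp(ΔT) = 0
  r3: exp(i) + (0)·1 = 0 ⇒ exp(i) = 0
Π_3 = c · g^-1 · ω

["1", "-1", "0", "0", "0", "1", "0", "0"]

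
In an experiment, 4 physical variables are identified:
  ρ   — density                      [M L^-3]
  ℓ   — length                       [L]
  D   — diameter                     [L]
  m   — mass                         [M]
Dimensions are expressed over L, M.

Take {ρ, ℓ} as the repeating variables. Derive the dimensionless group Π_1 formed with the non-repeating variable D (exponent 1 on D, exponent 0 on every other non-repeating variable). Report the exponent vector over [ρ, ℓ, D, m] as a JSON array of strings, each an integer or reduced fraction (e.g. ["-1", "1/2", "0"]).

Exponent matrix [L,M] × [ρ,ℓ,D,m]:
  L: [-3  1  1  0]
  M: [ 1  0  0  1]
RREF → pivots at {ρ,ℓ} ⇒ r = 2
Pivot set = {ρ,ℓ}, free = {D,m}
RREF:
  r0: [   1    0    0    1]
  r1: [   0    1    1    3]
Fix exponent of D at 1, m at 0; solve each RREF row for its pivot's exponent:
  r0: exp(ρ) + (0)·1 = 0 ⇒ exp(ρ) = 0
  r1: exp(ℓ) + (1)·1 = 0 ⇒ exp(ℓ) = -1
Π_1 = ℓ^-1 · D

["0", "-1", "1", "0"]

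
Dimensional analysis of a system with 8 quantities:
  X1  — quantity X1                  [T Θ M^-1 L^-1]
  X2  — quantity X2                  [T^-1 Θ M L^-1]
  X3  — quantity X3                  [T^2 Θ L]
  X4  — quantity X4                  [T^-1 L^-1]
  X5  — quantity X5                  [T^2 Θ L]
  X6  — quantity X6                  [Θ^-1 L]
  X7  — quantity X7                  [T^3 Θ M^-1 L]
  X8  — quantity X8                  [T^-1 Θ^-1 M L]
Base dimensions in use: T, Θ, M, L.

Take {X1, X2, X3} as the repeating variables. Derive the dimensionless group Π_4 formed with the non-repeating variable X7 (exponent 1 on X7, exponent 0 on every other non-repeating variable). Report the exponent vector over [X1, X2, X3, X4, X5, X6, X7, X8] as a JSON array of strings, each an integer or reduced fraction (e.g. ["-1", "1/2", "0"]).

Write exponents as rows T,Θ,M,L / cols X1,X2,X3,X4,X5,X6,X7,X8:
  T: [ 1 -1  2 -1  2  0  3 -1]
  Θ: [ 1  1  1  0  1 -1  1 -1]
  M: [-1  1  0  0  0  0 -1  1]
  L: [-1 -1  1 -1  1  1  1  1]
RREF → pivots at {X1,X2,X3} ⇒ r = 3
Pivot set = {X1,X2,X3}, free = {X4,X5,X6,X7,X8}
RREF:
  r0: [   1    0    0  1/4    0 -1/2  1/2   -1]
  r1: [   0    1    0  1/4    0 -1/2 -1/2    0]
  r2: [   0    0    1 -1/2    1    0    1    0]
  r3: [   0    0    0    0    0    0    0    0]
Fix exponent of X7 at 1, X4 at 0, X5 at 0, X6 at 0, X8 at 0; solve each RREF row for its pivot's exponent:
  r0: exp(X1) + (1/2)·1 = 0 ⇒ exp(X1) = -1/2
  r1: exp(X2) + (-1/2)·1 = 0 ⇒ exp(X2) = 1/2
  r2: exp(X3) + (1)·1 = 0 ⇒ exp(X3) = -1
Π_4 = X1^(-1/2) · X2^(1/2) · X3^-1 · X7

["-1/2", "1/2", "-1", "0", "0", "0", "1", "0"]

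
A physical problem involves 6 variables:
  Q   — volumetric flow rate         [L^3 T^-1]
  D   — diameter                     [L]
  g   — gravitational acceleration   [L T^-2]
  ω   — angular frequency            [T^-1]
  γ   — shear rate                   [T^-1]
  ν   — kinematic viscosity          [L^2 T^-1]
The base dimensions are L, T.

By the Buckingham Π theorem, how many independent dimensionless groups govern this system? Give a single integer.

Write exponents as rows L,T / cols Q,D,g,ω,γ,ν:
  L: [ 3  1  1  0  0  2]
  T: [-1  0 -2 -1 -1 -1]
Echelon form has 2 nonzero rows (pivots: Q,D)
n=6, r=2 ⇒ 4 dimensionless groups

4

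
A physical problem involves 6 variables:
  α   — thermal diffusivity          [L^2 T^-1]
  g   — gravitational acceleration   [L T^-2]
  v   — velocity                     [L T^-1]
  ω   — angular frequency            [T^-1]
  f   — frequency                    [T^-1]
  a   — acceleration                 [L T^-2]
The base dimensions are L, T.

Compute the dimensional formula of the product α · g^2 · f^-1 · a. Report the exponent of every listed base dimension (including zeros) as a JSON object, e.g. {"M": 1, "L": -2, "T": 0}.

{"L": 5, "T": -6}

Dimensional matrix (L×T by α×g×v×ω×f×a):
  L: [ 2  1  1  0  0  1]
  T: [-1 -2 -1 -1 -1 -2]
  [L]: (1)·2+(2)·1+(-1)·0+(1)·1 = 5
  [T]: (1)·-1+(2)·-2+(-1)·-1+(1)·-2 = -6
⇒ L^5 T^-6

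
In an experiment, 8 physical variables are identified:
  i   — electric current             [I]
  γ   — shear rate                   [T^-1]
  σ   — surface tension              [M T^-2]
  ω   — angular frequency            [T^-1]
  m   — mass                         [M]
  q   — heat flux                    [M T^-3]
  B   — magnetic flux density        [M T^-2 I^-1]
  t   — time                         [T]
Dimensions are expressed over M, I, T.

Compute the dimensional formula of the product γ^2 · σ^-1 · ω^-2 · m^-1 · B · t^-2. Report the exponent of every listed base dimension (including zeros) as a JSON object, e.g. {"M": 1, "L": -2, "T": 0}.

{"M": -1, "I": -1, "T": -2}

Exponent matrix [M,I,T] × [i,γ,σ,ω,m,q,B,t]:
  M: [ 0  0  1  0  1  1  1  0]
  I: [ 1  0  0  0  0  0 -1  0]
  T: [ 0 -1 -2 -1  0 -3 -2  1]
  [M]: (2)·0+(-1)·1+(-2)·0+(-1)·1+(1)·1+(-2)·0 = -1
  [I]: (2)·0+(-1)·0+(-2)·0+(-1)·0+(1)·-1+(-2)·0 = -1
  [T]: (2)·-1+(-1)·-2+(-2)·-1+(-1)·0+(1)·-2+(-2)·1 = -2
⇒ M^-1 I^-1 T^-2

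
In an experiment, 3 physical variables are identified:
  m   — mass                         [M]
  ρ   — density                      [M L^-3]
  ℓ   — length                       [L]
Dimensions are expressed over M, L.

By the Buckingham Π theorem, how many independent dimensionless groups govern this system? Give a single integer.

Dimensional matrix (M×L by m×ρ×ℓ):
  M: [ 1  1  0]
  L: [ 0 -3  1]
RREF → pivots at {m,ρ} ⇒ r = 2
Π count = n − r = 3 − 2 = 1

1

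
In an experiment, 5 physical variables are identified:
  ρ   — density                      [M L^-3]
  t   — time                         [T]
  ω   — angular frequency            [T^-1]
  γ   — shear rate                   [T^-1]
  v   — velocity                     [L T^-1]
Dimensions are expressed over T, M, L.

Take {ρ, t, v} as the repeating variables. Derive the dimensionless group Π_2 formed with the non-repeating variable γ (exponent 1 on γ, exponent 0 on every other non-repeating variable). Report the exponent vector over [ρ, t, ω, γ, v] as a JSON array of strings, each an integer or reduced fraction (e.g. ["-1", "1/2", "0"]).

["0", "1", "0", "1", "0"]

Write exponents as rows T,M,L / cols ρ,t,ω,γ,v:
  T: [ 0  1 -1 -1 -1]
  M: [ 1  0  0  0  0]
  L: [-3  0  0  0  1]
Row reduction gives pivot columns ρ,t,v; rank = 3
Pivot set = {ρ,t,v}, free = {ω,γ}
RREF:
  r0: [   1    0    0    0    0]
  r1: [   0    1   -1   -1    0]
  r2: [   0    0    0    0    1]
Fix exponent of γ at 1, ω at 0; solve each RREF row for its pivot's exponent:
  r0: exp(ρ) + (0)·1 = 0 ⇒ exp(ρ) = 0
  r1: exp(t) + (-1)·1 = 0 ⇒ exp(t) = 1
  r2: exp(v) + (0)·1 = 0 ⇒ exp(v) = 0
Π_2 = t · γ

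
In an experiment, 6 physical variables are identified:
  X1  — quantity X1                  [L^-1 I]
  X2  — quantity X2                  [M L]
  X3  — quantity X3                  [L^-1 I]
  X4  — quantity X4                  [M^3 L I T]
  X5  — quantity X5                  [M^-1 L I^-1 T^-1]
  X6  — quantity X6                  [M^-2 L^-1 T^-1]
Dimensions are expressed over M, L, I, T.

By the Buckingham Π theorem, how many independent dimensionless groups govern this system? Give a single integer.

3

Exponent matrix [M,L,I,T] × [X1,X2,X3,X4,X5,X6]:
  M: [ 0  1  0  3 -1 -2]
  L: [-1  1 -1  1  1 -1]
  I: [ 1  0  1  1 -1  0]
  T: [ 0  0  0  1 -1 -1]
Row reduction gives pivot columns X1,X2,X4; rank = 3
n=6, r=3 ⇒ 3 dimensionless groups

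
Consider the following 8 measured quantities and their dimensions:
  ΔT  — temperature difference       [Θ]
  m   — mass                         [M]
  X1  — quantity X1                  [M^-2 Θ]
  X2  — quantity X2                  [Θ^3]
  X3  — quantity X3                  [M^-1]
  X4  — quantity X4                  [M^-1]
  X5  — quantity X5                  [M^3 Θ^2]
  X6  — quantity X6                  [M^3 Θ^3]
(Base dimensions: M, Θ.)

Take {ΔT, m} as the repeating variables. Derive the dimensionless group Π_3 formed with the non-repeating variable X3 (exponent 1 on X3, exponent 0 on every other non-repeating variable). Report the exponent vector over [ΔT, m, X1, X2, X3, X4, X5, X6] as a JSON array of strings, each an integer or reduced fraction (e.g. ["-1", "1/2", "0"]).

Exponent matrix [M,Θ] × [ΔT,m,X1,X2,X3,X4,X5,X6]:
  M: [ 0  1 -2  0 -1 -1  3  3]
  Θ: [ 1  0  1  3  0  0  2  3]
Echelon form has 2 nonzero rows (pivots: ΔT,m)
Repeat: ΔT,m; free: X1,X2,X3,X4,X5,X6
RREF:
  r0: [   1    0    1    3    0    0    2    3]
  r1: [   0    1   -2    0   -1   -1    3    3]
Fix exponent of X3 at 1, X1 at 0, X2 at 0, X4 at 0, X5 at 0, X6 at 0; solve each RREF row for its pivot's exponent:
  r0: exp(ΔT) + (0)·1 = 0 ⇒ exp(ΔT) = 0
  r1: exp(m) + (-1)·1 = 0 ⇒ exp(m) = 1
Π_3 = m · X3

["0", "1", "0", "0", "1", "0", "0", "0"]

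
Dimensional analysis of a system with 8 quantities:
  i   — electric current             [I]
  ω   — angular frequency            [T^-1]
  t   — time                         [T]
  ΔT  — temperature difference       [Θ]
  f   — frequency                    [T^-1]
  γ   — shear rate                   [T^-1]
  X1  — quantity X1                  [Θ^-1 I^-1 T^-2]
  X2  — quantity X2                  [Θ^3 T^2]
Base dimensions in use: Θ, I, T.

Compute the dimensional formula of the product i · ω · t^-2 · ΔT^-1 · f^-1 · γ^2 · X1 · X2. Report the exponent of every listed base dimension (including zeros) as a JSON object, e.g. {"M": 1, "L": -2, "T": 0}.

{"Θ": 1, "I": 0, "T": -4}

Dimensional matrix (Θ×I×T by i×ω×t×ΔT×f×γ×X1×X2):
  Θ: [ 0  0  0  1  0  0 -1  3]
  I: [ 1  0  0  0  0  0 -1  0]
  T: [ 0 -1  1  0 -1 -1 -2  2]
  [Θ]: (1)·0+(1)·0+(-2)·0+(-1)·1+(-1)·0+(2)·0+(1)·-1+(1)·3 = 1
  [I]: (1)·1+(1)·0+(-2)·0+(-1)·0+(-1)·0+(2)·0+(1)·-1+(1)·0 = 0
  [T]: (1)·0+(1)·-1+(-2)·1+(-1)·0+(-1)·-1+(2)·-1+(1)·-2+(1)·2 = -4
⇒ Θ T^-4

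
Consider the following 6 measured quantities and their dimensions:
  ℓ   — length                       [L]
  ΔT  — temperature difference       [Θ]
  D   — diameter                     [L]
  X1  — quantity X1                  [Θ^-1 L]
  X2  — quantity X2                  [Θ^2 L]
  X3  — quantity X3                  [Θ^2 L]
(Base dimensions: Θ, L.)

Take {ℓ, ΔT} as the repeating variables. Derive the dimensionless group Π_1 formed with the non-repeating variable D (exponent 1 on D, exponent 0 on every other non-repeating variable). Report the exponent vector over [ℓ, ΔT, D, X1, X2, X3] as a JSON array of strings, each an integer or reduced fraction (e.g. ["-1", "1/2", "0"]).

["-1", "0", "1", "0", "0", "0"]

Exponent matrix [Θ,L] × [ℓ,ΔT,D,X1,X2,X3]:
  Θ: [ 0  1  0 -1  2  2]
  L: [ 1  0  1  1  1  1]
Echelon form has 2 nonzero rows (pivots: ℓ,ΔT)
Pivot set = {ℓ,ΔT}, free = {D,X1,X2,X3}
RREF:
  r0: [   1    0    1    1    1    1]
  r1: [   0    1    0   -1    2    2]
Fix exponent of D at 1, X1 at 0, X2 at 0, X3 at 0; solve each RREF row for its pivot's exponent:
  r0: exp(ℓ) + (1)·1 = 0 ⇒ exp(ℓ) = -1
  r1: exp(ΔT) + (0)·1 = 0 ⇒ exp(ΔT) = 0
Π_1 = ℓ^-1 · D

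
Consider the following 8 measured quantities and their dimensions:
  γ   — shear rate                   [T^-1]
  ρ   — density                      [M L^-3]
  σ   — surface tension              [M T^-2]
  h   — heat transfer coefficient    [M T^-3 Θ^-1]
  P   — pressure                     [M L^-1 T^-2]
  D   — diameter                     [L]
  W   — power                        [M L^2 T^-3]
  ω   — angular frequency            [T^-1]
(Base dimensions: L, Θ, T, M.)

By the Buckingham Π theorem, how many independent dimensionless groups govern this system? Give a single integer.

Exponent matrix [L,Θ,T,M] × [γ,ρ,σ,h,P,D,W,ω]:
  L: [ 0 -3  0  0 -1  1  2  0]
  Θ: [ 0  0  0 -1  0  0  0  0]
  T: [-1  0 -2 -3 -2  0 -3 -1]
  M: [ 0  1  1  1  1  0  1  0]
RREF → pivots at {γ,ρ,σ,h} ⇒ r = 4
n=8, r=4 ⇒ 4 dimensionless groups

4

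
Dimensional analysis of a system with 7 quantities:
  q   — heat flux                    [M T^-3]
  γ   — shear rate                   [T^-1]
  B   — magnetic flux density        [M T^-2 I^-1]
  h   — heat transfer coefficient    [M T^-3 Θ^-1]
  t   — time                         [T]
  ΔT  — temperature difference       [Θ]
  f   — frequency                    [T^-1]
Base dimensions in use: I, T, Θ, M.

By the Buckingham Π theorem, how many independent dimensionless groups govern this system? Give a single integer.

3

Write exponents as rows I,T,Θ,M / cols q,γ,B,h,t,ΔT,f:
  I: [ 0  0 -1  0  0  0  0]
  T: [-3 -1 -2 -3  1  0 -1]
  Θ: [ 0  0  0 -1  0  1  0]
  M: [ 1  0  1  1  0  0  0]
RREF → pivots at {q,γ,B,h} ⇒ r = 4
7 vars − rank 4 = 3 Π groups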